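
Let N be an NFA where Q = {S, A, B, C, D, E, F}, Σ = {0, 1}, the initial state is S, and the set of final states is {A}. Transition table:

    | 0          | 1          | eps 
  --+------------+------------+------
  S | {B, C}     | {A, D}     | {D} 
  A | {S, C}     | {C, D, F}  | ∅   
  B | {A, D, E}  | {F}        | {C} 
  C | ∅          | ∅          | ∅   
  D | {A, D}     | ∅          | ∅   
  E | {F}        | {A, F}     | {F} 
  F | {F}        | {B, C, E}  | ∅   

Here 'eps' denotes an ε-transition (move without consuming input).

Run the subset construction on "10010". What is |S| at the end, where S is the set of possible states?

Start: ε-closure({S}) = {S, D}.
Read '1': S→{A, D}, D→∅; now {A, D}.
Read '0': A→{S, C}, D→{A, D}; now {S, A, C, D}.
Read '0': S→{B, C}, A→{S, C}, C→∅, D→{A, D}; now {S, A, B, C, D}.
Read '1': S→{A, D}, A→{C, D, F}, B→{F}, C→∅, D→∅; now {A, C, D, F}.
Read '0': A→{S, C}, C→∅, D→{A, D}, F→{F}; now {S, A, C, D, F}.
That set has 5 states.

5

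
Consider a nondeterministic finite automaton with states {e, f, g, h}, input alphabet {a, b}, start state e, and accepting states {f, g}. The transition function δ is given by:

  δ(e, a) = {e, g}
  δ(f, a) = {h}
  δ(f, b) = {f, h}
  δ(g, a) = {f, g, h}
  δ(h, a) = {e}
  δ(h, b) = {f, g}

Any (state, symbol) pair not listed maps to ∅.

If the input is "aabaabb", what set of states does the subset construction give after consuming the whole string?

{f, g, h}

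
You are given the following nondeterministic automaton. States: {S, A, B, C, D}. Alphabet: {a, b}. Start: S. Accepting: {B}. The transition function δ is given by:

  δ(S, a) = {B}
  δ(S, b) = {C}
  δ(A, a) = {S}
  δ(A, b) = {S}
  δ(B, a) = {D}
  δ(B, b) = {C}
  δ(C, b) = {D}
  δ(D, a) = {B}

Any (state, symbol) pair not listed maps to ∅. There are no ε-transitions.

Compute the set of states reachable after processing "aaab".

Start in {S}.
Read 'a': {S} → {B}.
Read 'a': {B} → {D}.
Read 'a': {D} → {B}.
Read 'b': {B} → {C}.

{C}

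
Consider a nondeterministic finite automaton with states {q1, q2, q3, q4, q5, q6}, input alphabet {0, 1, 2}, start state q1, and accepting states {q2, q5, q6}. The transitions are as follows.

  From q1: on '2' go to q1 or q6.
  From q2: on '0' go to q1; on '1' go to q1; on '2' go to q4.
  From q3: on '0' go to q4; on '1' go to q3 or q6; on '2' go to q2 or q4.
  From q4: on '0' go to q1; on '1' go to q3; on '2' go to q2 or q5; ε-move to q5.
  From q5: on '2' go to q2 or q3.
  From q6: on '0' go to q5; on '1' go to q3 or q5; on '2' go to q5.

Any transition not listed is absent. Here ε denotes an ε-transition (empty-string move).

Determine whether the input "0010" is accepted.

No

Start in {q1}.
Read '0': q1→∅; now ∅.
The set is empty and remains empty for the remaining 3 symbols.
The final set ∅ contains no accepting state.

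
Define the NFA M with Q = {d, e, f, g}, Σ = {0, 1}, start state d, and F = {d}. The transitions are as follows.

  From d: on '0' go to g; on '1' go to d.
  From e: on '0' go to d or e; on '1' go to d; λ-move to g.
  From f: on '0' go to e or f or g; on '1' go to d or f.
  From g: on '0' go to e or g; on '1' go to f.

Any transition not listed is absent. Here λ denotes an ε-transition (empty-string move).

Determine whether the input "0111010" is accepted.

No

Start in {d}.
Read '0': {d} → {g}.
Read '1': {g} → {f}.
Read '1': {f} → {d, f}.
Read '1': {d, f} → {d, f}.
Read '0': {d, f} → {e, f, g}.
Read '1': {e, f, g} → {d, f}.
Read '0': {d, f} → {e, f, g}.
The final set {e, f, g} contains no accepting state.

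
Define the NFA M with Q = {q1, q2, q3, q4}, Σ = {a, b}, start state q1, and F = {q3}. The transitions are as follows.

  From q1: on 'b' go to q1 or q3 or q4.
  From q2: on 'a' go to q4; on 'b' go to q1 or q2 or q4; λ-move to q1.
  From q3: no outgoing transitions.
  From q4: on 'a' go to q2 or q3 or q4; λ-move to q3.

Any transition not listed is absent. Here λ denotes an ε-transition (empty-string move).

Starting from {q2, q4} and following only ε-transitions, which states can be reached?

Begin with {q2, q4}.
ε-move q4 → q3; add q3.
ε-move q2 → q1; add q1.

{q1, q2, q3, q4}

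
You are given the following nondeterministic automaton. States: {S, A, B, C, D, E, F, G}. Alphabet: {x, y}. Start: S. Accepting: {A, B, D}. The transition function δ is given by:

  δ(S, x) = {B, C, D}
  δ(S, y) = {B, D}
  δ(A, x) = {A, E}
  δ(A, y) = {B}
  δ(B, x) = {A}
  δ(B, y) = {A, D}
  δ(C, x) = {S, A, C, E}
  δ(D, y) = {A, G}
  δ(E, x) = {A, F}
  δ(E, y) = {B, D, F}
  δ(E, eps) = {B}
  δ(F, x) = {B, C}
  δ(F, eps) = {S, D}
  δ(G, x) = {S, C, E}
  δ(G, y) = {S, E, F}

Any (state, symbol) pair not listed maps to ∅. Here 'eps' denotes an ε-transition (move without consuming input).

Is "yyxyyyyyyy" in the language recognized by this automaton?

Yes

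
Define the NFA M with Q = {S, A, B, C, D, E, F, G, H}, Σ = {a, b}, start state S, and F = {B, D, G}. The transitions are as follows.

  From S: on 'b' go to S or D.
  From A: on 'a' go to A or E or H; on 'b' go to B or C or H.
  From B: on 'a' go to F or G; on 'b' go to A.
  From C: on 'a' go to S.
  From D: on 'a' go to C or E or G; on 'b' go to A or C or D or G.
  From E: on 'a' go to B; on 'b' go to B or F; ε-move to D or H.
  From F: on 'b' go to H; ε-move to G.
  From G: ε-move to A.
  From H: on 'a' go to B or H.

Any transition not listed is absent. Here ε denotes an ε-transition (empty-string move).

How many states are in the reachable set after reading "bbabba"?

9

Start in {S}.
Read 'b': {S} → {S, D}.
Read 'b': {S, D} → {S, A, C, D, G}.
Read 'a': {S, A, C, D, G} → {S, A, C, D, E, G, H}.
Read 'b': {S, A, C, D, E, G, H} → {S, A, B, C, D, F, G, H}.
Read 'b': {S, A, B, C, D, F, G, H} → {S, A, B, C, D, G, H}.
Read 'a': {S, A, B, C, D, G, H} → {S, A, B, C, D, E, F, G, H}.
That set has 9 states.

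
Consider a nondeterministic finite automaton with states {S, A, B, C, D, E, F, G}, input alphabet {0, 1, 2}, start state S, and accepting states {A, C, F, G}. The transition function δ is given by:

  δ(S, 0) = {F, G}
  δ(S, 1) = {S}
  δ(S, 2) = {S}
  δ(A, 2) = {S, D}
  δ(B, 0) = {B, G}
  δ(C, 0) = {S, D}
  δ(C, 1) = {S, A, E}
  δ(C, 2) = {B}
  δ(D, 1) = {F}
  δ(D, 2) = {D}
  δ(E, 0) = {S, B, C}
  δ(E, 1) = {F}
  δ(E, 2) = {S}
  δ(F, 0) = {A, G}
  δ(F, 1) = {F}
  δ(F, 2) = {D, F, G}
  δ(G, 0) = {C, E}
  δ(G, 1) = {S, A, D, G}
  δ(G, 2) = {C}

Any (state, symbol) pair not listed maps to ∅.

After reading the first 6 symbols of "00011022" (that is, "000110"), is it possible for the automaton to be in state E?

No

Start in {S}.
Read '0': {S} → {F, G}.
Read '0': {F, G} → {A, C, E, G}.
Read '0': {A, C, E, G} → {S, B, C, D, E}.
Read '1': {S, B, C, D, E} → {S, A, E, F}.
Read '1': {S, A, E, F} → {S, F}.
Read '0': {S, F} → {A, F, G}.
State E is not in {A, F, G}.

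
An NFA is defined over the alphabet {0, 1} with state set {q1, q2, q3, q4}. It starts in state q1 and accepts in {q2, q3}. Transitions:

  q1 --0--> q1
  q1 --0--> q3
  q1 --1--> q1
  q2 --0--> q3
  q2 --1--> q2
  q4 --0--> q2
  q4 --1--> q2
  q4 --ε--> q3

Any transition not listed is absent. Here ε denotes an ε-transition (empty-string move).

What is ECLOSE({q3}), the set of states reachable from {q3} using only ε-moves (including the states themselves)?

{q3}

Begin with {q3}.
No ε-moves leave this set, so the closure equals the set itself.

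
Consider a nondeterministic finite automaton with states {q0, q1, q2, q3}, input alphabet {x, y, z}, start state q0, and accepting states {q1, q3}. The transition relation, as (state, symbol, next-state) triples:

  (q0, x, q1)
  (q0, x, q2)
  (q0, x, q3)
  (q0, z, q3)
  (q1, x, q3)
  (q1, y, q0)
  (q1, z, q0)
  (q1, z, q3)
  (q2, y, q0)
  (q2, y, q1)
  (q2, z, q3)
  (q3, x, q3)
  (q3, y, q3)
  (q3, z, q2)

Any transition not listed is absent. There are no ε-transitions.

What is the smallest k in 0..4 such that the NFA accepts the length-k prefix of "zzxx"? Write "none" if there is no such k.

1

Start in {q0}.
Read 'z': q0→{q3}; now {q3}.
None of the earlier sets intersect F, but {q3} does.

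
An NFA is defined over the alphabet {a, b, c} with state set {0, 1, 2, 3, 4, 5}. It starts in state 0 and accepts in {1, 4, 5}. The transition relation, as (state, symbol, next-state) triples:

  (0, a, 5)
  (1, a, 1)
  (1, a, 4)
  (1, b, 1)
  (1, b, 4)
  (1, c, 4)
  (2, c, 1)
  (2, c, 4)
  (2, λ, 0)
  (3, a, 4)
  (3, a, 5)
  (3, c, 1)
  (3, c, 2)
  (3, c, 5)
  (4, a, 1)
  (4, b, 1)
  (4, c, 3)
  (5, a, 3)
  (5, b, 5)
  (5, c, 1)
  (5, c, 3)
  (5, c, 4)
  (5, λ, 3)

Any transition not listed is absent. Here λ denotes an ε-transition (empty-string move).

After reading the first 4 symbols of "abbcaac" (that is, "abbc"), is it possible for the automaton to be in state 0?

Start in {0}.
Read 'a': {0} → {3, 5}.
Read 'b': {3, 5} → {3, 5}.
Read 'b': {3, 5} → {3, 5}.
Read 'c': {3, 5} → {0, 1, 2, 3, 4, 5}.
State 0 is in {0, 1, 2, 3, 4, 5}.

Yes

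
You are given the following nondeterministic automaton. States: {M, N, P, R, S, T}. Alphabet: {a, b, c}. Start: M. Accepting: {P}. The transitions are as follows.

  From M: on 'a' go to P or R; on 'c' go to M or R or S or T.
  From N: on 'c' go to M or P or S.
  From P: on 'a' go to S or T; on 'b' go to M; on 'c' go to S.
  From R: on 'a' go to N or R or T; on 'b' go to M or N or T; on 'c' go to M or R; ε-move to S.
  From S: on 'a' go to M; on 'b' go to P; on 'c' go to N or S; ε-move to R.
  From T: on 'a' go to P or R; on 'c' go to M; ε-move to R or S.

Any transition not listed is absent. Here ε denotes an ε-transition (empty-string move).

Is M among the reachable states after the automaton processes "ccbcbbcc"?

Start in {M}.
Read 'c': {M} → {M, R, S, T}.
Read 'c': {M, R, S, T} → {M, N, R, S, T}.
Read 'b': {M, N, R, S, T} → {M, N, P, R, S, T}.
Read 'c': {M, N, P, R, S, T} → {M, N, P, R, S, T}.
Read 'b': {M, N, P, R, S, T} → {M, N, P, R, S, T}.
Read 'b': {M, N, P, R, S, T} → {M, N, P, R, S, T}.
Read 'c': {M, N, P, R, S, T} → {M, N, P, R, S, T}.
Read 'c': {M, N, P, R, S, T} → {M, N, P, R, S, T}.
State M is in {M, N, P, R, S, T}.

Yes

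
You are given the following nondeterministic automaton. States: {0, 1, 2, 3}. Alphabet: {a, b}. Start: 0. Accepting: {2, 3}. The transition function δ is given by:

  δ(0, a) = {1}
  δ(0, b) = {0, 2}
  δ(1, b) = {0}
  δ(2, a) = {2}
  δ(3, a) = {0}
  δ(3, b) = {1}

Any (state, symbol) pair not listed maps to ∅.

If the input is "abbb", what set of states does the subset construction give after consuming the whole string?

{0, 2}

Start in {0}.
Read 'a': {0} → {1}.
Read 'b': {1} → {0}.
Read 'b': {0} → {0, 2}.
Read 'b': {0, 2} → {0, 2}.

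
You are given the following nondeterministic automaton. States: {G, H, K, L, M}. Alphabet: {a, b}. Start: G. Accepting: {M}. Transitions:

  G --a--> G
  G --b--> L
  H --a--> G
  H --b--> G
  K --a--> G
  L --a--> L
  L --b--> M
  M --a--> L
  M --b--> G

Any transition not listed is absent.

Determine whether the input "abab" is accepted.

Yes

Start in {G}.
Read 'a': {G} → {G}.
Read 'b': {G} → {L}.
Read 'a': {L} → {L}.
Read 'b': {L} → {M}.
The final set {M} contains the accepting state M.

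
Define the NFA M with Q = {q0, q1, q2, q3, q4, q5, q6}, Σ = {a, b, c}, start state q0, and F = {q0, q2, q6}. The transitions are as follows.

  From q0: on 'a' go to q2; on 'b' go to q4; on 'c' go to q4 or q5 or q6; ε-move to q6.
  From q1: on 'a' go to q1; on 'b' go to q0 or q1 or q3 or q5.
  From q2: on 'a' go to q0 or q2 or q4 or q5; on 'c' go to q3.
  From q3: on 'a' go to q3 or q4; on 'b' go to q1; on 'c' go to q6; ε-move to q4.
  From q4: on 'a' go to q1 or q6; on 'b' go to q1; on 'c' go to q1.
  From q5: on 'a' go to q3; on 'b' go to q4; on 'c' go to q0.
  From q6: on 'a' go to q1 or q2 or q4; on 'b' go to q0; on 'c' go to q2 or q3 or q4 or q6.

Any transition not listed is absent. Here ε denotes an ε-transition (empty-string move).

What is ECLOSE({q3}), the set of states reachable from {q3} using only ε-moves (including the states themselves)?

{q3, q4}

Begin with {q3}.
ε-move q3 → q4; add q4.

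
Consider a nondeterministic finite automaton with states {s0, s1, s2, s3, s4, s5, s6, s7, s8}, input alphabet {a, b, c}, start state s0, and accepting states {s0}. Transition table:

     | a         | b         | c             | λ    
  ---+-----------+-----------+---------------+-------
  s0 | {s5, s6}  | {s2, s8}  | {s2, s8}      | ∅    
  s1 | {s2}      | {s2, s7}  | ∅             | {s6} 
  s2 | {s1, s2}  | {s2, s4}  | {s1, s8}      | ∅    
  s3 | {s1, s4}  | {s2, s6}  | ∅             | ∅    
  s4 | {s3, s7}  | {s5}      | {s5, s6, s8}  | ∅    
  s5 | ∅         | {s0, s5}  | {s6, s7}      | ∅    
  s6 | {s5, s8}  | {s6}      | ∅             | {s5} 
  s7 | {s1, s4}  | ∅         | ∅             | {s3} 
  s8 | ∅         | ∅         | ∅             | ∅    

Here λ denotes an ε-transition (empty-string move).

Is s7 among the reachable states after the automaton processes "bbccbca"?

Start in {s0}.
Read 'b': s0→{s2, s8}; now {s2, s8}.
Read 'b': s2→{s2, s4}, s8→∅; now {s2, s4}.
Read 'c': s2→{s1, s8}, s4→{s5, s6, s8}; now {s1, s5, s6, s8}.
Read 'c': s1→∅, s5→{s6, s7}, s6→∅, s8→∅; union {s6, s7}; ε-closure = {s3, s5, s6, s7}.
Read 'b': s3→{s2, s6}, s5→{s0, s5}, s6→{s6}, s7→∅; now {s0, s2, s5, s6}.
Read 'c': s0→{s2, s8}, s2→{s1, s8}, s5→{s6, s7}, s6→∅; union {s1, s2, s6, s7, s8}; ε-closure = {s1, s2, s3, s5, s6, s7, s8}.
Read 'a': s1→{s2}, s2→{s1, s2}, s3→{s1, s4}, s5→∅, s6→{s5, s8}, s7→{s1, s4}, s8→∅; union {s1, s2, s4, s5, s8}; ε-closure = {s1, s2, s4, s5, s6, s8}.
State s7 is not in {s1, s2, s4, s5, s6, s8}.

No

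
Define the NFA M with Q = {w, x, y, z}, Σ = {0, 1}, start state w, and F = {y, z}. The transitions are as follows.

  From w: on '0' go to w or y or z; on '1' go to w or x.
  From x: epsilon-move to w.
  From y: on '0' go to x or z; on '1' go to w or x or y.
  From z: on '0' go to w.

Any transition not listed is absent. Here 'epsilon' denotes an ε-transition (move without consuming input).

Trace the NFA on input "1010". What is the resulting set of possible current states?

Start in {w}.
Read '1': {w} → {w, x}.
Read '0': {w, x} → {w, y, z}.
Read '1': {w, y, z} → {w, x, y}.
Read '0': {w, x, y} → {w, x, y, z}.

{w, x, y, z}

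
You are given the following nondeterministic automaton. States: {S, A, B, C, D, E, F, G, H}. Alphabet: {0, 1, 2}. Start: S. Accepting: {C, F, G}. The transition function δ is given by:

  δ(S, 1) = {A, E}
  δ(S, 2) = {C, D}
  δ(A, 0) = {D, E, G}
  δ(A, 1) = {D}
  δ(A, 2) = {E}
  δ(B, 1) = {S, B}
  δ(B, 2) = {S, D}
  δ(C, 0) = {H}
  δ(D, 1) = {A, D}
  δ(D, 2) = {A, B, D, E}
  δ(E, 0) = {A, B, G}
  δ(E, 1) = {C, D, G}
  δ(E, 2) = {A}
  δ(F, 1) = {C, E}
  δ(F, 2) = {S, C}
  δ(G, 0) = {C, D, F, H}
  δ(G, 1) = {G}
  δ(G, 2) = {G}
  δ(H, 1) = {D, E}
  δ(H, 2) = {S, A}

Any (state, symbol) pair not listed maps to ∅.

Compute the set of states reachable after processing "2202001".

{S, A, B, C, D, E, G}

Start in {S}.
Read '2': S→{C, D}; now {C, D}.
Read '2': C→∅, D→{A, B, D, E}; now {A, B, D, E}.
Read '0': A→{D, E, G}, B→∅, D→∅, E→{A, B, G}; now {A, B, D, E, G}.
Read '2': A→{E}, B→{S, D}, D→{A, B, D, E}, E→{A}, G→{G}; now {S, A, B, D, E, G}.
Read '0': S→∅, A→{D, E, G}, B→∅, D→∅, E→{A, B, G}, G→{C, D, F, H}; now {A, B, C, D, E, F, G, H}.
Read '0': A→{D, E, G}, B→∅, C→{H}, D→∅, E→{A, B, G}, F→∅, G→{C, D, F, H}, H→∅; now {A, B, C, D, E, F, G, H}.
Read '1': A→{D}, B→{S, B}, C→∅, D→{A, D}, E→{C, D, G}, F→{C, E}, G→{G}, H→{D, E}; now {S, A, B, C, D, E, G}.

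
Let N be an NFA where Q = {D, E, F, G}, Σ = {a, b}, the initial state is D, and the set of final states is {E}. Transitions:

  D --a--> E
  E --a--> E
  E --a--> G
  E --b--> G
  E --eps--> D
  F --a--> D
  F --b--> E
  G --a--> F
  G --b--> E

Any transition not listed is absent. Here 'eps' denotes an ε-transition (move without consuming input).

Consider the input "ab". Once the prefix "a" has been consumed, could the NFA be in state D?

Start in {D}.
Read 'a': {D} → {D, E}.
State D is in {D, E}.

Yes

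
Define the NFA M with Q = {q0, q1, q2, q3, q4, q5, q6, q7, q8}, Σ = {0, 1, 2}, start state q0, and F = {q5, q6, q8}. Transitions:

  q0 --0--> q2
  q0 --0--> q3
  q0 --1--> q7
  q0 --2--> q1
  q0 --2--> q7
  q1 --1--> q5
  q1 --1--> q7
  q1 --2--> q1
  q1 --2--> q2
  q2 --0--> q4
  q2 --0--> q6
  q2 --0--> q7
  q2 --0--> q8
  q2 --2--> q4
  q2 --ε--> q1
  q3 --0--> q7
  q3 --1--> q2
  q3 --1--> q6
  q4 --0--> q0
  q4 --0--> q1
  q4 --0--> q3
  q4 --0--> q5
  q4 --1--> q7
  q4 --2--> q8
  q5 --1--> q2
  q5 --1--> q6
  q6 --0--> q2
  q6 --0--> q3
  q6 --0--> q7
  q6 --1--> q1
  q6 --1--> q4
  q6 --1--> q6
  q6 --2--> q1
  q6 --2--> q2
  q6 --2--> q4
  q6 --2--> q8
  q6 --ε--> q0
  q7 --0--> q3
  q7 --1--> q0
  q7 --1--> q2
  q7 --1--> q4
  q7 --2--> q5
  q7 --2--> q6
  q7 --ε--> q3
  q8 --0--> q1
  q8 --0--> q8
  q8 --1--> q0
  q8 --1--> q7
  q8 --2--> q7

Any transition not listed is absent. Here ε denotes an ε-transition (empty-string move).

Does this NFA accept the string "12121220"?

Start in {q0}.
Read '1': q0→{q7}; union {q7}; ε-closure = {q3, q7}.
Read '2': q3→∅, q7→{q5, q6}; union {q5, q6}; ε-closure = {q0, q5, q6}.
Read '1': q0→{q7}, q5→{q2, q6}, q6→{q1, q4, q6}; union {q1, q2, q4, q6, q7}; ε-closure = {q0, q1, q2, q3, q4, q6, q7}.
Read '2': q0→{q1, q7}, q1→{q1, q2}, q2→{q4}, q3→∅, q4→{q8}, q6→{q1, q2, q4, q8}, q7→{q5, q6}; union {q1, q2, q4, q5, q6, q7, q8}; ε-closure = {q0, q1, q2, q3, q4, q5, q6, q7, q8}.
Read '1': q0→{q7}, q1→{q5, q7}, q2→∅, q3→{q2, q6}, q4→{q7}, q5→{q2, q6}, q6→{q1, q4, q6}, q7→{q0, q2, q4}, q8→{q0, q7}; union {q0, q1, q2, q4, q5, q6, q7}; ε-closure = {q0, q1, q2, q3, q4, q5, q6, q7}.
Read '2': q0→{q1, q7}, q1→{q1, q2}, q2→{q4}, q3→∅, q4→{q8}, q5→∅, q6→{q1, q2, q4, q8}, q7→{q5, q6}; union {q1, q2, q4, q5, q6, q7, q8}; ε-closure = {q0, q1, q2, q3, q4, q5, q6, q7, q8}.
Read '2': q0→{q1, q7}, q1→{q1, q2}, q2→{q4}, q3→∅, q4→{q8}, q5→∅, q6→{q1, q2, q4, q8}, q7→{q5, q6}, q8→{q7}; union {q1, q2, q4, q5, q6, q7, q8}; ε-closure = {q0, q1, q2, q3, q4, q5, q6, q7, q8}.
Read '0': q0→{q2, q3}, q1→∅, q2→{q4, q6, q7, q8}, q3→{q7}, q4→{q0, q1, q3, q5}, q5→∅, q6→{q2, q3, q7}, q7→{q3}, q8→{q1, q8}; now {q0, q1, q2, q3, q4, q5, q6, q7, q8}.
The final set {q0, q1, q2, q3, q4, q5, q6, q7, q8} contains the accepting states q5, q6, q8.

Yes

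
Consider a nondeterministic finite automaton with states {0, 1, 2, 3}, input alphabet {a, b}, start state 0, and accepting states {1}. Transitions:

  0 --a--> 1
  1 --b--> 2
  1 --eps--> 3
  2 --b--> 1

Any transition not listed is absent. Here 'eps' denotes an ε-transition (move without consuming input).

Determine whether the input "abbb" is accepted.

Start in {0}.
Read 'a': 0→{1}; union {1}; ε-closure = {1, 3}.
Read 'b': 1→{2}, 3→∅; now {2}.
Read 'b': 2→{1}; union {1}; ε-closure = {1, 3}.
Read 'b': 1→{2}, 3→∅; now {2}.
The final set {2} contains no accepting state.

No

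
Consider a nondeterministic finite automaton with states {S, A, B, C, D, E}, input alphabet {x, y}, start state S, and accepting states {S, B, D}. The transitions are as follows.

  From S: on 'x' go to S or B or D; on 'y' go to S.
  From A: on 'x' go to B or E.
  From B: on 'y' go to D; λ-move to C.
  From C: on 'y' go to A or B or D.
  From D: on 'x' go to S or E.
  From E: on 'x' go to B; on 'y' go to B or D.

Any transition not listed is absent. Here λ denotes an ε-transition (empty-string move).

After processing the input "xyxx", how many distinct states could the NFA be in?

5

Start in {S}.
Read 'x': {S} → {S, B, C, D}.
Read 'y': {S, B, C, D} → {S, A, B, C, D}.
Read 'x': {S, A, B, C, D} → {S, B, C, D, E}.
Read 'x': {S, B, C, D, E} → {S, B, C, D, E}.
That set has 5 states.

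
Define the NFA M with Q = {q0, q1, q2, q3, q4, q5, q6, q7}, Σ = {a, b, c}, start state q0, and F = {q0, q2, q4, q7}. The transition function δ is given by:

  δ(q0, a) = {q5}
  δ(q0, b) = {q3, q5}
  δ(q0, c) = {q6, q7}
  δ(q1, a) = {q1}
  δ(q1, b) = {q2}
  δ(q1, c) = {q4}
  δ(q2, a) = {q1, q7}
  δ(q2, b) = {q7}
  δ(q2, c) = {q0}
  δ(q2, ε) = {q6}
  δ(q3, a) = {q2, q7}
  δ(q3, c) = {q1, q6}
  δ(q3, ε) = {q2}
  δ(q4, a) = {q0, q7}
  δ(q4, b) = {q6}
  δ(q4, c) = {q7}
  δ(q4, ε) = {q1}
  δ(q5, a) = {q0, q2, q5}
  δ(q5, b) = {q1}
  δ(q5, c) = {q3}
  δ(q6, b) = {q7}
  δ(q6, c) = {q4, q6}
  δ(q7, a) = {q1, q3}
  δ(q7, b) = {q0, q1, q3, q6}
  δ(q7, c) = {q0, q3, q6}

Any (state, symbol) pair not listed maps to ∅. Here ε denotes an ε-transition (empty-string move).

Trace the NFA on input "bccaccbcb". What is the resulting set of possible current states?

Start in {q0}.
Read 'b': {q0} → {q2, q3, q5, q6}.
Read 'c': {q2, q3, q5, q6} → {q0, q1, q2, q3, q4, q6}.
Read 'c': {q0, q1, q2, q3, q4, q6} → {q0, q1, q4, q6, q7}.
Read 'a': {q0, q1, q4, q6, q7} → {q0, q1, q2, q3, q5, q6, q7}.
Read 'c': {q0, q1, q2, q3, q5, q6, q7} → {q0, q1, q2, q3, q4, q6, q7}.
Read 'c': {q0, q1, q2, q3, q4, q6, q7} → {q0, q1, q2, q3, q4, q6, q7}.
Read 'b': {q0, q1, q2, q3, q4, q6, q7} → {q0, q1, q2, q3, q5, q6, q7}.
Read 'c': {q0, q1, q2, q3, q5, q6, q7} → {q0, q1, q2, q3, q4, q6, q7}.
Read 'b': {q0, q1, q2, q3, q4, q6, q7} → {q0, q1, q2, q3, q5, q6, q7}.

{q0, q1, q2, q3, q5, q6, q7}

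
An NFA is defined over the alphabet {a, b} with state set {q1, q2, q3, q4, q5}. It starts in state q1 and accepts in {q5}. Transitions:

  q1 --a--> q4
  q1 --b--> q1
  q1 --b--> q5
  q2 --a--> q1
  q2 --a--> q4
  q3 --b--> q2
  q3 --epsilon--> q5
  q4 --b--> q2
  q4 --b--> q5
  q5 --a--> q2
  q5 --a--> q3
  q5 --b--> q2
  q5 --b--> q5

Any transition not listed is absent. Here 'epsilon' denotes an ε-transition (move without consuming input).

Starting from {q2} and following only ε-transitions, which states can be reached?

Begin with {q2}.
No ε-moves leave this set, so the closure equals the set itself.

{q2}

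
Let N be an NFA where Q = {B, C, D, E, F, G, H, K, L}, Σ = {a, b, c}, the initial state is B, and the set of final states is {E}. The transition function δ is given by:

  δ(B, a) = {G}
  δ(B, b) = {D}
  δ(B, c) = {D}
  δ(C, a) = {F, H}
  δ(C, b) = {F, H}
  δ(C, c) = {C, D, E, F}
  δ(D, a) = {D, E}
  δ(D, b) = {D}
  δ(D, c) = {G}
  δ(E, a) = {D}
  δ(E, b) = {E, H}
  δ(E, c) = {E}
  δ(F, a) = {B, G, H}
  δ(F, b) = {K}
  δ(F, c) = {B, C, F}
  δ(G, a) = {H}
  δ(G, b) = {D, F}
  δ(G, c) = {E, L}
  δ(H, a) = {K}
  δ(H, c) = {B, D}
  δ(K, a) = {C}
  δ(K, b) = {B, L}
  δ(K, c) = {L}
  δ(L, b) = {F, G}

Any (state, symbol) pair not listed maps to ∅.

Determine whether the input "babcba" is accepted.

Start in {B}.
Read 'b': B→{D}; now {D}.
Read 'a': D→{D, E}; now {D, E}.
Read 'b': D→{D}, E→{E, H}; now {D, E, H}.
Read 'c': D→{G}, E→{E}, H→{B, D}; now {B, D, E, G}.
Read 'b': B→{D}, D→{D}, E→{E, H}, G→{D, F}; now {D, E, F, H}.
Read 'a': D→{D, E}, E→{D}, F→{B, G, H}, H→{K}; now {B, D, E, G, H, K}.
The final set {B, D, E, G, H, K} contains the accepting state E.

Yes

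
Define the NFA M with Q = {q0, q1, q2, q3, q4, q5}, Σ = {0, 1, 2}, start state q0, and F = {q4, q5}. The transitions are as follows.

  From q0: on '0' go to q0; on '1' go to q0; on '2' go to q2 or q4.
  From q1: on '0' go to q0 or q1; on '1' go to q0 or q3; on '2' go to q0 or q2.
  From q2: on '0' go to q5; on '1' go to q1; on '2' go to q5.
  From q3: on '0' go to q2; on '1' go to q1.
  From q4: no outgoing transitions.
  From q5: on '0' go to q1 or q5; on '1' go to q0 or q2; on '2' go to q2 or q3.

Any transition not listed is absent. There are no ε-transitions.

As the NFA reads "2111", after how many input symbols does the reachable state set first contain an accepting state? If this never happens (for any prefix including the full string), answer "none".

1

Start in {q0}.
Read '2': {q0} → {q2, q4}.
None of the earlier sets intersect F, but {q2, q4} does.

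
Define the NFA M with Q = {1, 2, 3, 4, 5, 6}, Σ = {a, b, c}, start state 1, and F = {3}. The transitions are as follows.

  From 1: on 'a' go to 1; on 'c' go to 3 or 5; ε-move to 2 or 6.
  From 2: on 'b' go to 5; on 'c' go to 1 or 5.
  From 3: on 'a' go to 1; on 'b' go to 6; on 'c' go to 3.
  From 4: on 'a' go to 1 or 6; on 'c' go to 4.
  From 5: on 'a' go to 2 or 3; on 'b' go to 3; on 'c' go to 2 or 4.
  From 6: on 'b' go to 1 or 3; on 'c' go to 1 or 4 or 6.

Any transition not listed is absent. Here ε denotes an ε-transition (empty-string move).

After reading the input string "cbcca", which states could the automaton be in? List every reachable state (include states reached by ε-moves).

Start: ε-closure({1}) = {1, 2, 6}.
Read 'c': {1, 2, 6} → {1, 2, 3, 4, 5, 6}.
Read 'b': {1, 2, 3, 4, 5, 6} → {1, 2, 3, 5, 6}.
Read 'c': {1, 2, 3, 5, 6} → {1, 2, 3, 4, 5, 6}.
Read 'c': {1, 2, 3, 4, 5, 6} → {1, 2, 3, 4, 5, 6}.
Read 'a': {1, 2, 3, 4, 5, 6} → {1, 2, 3, 6}.

{1, 2, 3, 6}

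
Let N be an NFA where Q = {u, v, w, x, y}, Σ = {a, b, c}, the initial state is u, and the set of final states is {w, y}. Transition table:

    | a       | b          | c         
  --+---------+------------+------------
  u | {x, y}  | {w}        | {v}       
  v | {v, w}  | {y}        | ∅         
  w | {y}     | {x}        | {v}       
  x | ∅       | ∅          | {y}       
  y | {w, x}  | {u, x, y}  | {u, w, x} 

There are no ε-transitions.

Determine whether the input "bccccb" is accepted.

Start in {u}.
Read 'b': u→{w}; now {w}.
Read 'c': w→{v}; now {v}.
Read 'c': v→∅; now ∅.
The set is empty and remains empty for the remaining 3 symbols.
The final set ∅ contains no accepting state.

No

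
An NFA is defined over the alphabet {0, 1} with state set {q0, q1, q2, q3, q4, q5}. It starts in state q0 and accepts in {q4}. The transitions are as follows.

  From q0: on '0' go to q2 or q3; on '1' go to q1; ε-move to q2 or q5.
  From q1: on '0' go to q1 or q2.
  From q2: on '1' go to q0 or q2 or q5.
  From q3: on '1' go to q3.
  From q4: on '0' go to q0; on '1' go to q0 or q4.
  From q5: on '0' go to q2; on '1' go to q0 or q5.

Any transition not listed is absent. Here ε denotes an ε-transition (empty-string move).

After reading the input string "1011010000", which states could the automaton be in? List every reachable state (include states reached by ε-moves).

∅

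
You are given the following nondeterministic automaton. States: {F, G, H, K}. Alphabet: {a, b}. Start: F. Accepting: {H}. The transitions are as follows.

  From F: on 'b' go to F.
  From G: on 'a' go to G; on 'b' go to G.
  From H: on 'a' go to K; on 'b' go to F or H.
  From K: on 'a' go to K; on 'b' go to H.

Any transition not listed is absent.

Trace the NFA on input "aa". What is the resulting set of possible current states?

∅

Start in {F}.
Read 'a': {F} → ∅.
The set is empty and remains empty for the remaining 1 symbol.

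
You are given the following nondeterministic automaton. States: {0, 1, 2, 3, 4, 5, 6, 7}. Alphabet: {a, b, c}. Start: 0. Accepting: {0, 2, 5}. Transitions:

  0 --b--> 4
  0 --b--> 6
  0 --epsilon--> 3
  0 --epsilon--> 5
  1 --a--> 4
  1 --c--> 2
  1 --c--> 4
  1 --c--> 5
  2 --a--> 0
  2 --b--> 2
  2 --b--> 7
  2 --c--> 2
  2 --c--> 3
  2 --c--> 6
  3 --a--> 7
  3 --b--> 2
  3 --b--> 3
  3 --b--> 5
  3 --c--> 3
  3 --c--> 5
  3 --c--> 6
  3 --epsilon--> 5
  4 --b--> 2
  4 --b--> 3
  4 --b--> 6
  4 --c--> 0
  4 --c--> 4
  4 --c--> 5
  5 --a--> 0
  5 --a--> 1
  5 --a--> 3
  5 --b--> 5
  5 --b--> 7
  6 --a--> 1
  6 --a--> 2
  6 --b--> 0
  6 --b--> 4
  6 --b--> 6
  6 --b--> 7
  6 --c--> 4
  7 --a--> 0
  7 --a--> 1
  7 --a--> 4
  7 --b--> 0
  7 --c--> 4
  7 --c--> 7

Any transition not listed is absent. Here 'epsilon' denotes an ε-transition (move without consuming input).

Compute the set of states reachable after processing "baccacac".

Start: ε-closure({0}) = {0, 3, 5}.
Read 'b': {0, 3, 5} → {2, 3, 4, 5, 6, 7}.
Read 'a': {2, 3, 4, 5, 6, 7} → {0, 1, 2, 3, 4, 5, 7}.
Read 'c': {0, 1, 2, 3, 4, 5, 7} → {0, 2, 3, 4, 5, 6, 7}.
Read 'c': {0, 2, 3, 4, 5, 6, 7} → {0, 2, 3, 4, 5, 6, 7}.
Read 'a': {0, 2, 3, 4, 5, 6, 7} → {0, 1, 2, 3, 4, 5, 7}.
Read 'c': {0, 1, 2, 3, 4, 5, 7} → {0, 2, 3, 4, 5, 6, 7}.
Read 'a': {0, 2, 3, 4, 5, 6, 7} → {0, 1, 2, 3, 4, 5, 7}.
Read 'c': {0, 1, 2, 3, 4, 5, 7} → {0, 2, 3, 4, 5, 6, 7}.

{0, 2, 3, 4, 5, 6, 7}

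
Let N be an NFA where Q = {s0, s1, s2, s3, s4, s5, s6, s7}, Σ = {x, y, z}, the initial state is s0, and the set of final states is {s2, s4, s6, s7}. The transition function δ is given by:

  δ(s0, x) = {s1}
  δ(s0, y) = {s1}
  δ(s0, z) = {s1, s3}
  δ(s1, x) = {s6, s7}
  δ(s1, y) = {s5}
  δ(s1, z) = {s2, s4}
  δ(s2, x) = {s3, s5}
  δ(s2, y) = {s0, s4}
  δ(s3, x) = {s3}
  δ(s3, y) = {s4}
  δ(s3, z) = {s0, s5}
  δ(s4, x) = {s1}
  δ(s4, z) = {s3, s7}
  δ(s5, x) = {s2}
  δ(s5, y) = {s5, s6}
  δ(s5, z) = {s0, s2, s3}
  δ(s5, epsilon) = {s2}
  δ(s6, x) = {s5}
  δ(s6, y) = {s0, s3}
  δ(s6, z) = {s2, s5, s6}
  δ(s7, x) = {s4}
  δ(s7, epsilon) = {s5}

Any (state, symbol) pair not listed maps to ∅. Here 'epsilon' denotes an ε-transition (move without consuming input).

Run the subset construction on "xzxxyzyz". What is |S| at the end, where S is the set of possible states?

8

Start in {s0}.
Read 'x': {s0} → {s1}.
Read 'z': {s1} → {s2, s4}.
Read 'x': {s2, s4} → {s1, s2, s3, s5}.
Read 'x': {s1, s2, s3, s5} → {s2, s3, s5, s6, s7}.
Read 'y': {s2, s3, s5, s6, s7} → {s0, s2, s3, s4, s5, s6}.
Read 'z': {s0, s2, s3, s4, s5, s6} → {s0, s1, s2, s3, s5, s6, s7}.
Read 'y': {s0, s1, s2, s3, s5, s6, s7} → {s0, s1, s2, s3, s4, s5, s6}.
Read 'z': {s0, s1, s2, s3, s4, s5, s6} → {s0, s1, s2, s3, s4, s5, s6, s7}.
That set has 8 states.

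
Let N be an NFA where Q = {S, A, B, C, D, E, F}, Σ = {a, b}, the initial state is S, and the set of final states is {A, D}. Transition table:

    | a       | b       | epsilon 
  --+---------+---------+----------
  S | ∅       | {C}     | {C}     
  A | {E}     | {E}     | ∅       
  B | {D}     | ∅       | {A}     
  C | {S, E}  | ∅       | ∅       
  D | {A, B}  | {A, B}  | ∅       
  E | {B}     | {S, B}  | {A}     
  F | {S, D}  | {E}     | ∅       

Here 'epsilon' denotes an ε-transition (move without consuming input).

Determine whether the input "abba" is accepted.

Yes

Start: ε-closure({S}) = {S, C}.
Read 'a': S→∅, C→{S, E}; union {S, E}; ε-closure = {S, A, C, E}.
Read 'b': S→{C}, A→{E}, C→∅, E→{S, B}; union {S, B, C, E}; ε-closure = {S, A, B, C, E}.
Read 'b': S→{C}, A→{E}, B→∅, C→∅, E→{S, B}; union {S, B, C, E}; ε-closure = {S, A, B, C, E}.
Read 'a': S→∅, A→{E}, B→{D}, C→{S, E}, E→{B}; union {S, B, D, E}; ε-closure = {S, A, B, C, D, E}.
The final set {S, A, B, C, D, E} contains the accepting states A, D.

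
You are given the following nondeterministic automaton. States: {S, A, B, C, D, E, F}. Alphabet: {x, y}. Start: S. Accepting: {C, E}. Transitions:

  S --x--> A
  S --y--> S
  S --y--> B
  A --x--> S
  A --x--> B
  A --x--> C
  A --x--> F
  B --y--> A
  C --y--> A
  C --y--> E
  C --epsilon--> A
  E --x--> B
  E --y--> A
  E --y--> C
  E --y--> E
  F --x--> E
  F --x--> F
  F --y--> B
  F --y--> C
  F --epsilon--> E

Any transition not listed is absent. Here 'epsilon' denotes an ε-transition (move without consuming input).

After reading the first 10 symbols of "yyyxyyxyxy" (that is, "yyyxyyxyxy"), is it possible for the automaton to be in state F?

Start in {S}.
Read 'y': S→{S, B}; now {S, B}.
Read 'y': S→{S, B}, B→{A}; now {S, A, B}.
Read 'y': S→{S, B}, A→∅, B→{A}; now {S, A, B}.
Read 'x': S→{A}, A→{S, B, C, F}, B→∅; union {S, A, B, C, F}; ε-closure = {S, A, B, C, E, F}.
Read 'y': S→{S, B}, A→∅, B→{A}, C→{A, E}, E→{A, C, E}, F→{B, C}; now {S, A, B, C, E}.
Read 'y': S→{S, B}, A→∅, B→{A}, C→{A, E}, E→{A, C, E}; now {S, A, B, C, E}.
Read 'x': S→{A}, A→{S, B, C, F}, B→∅, C→∅, E→{B}; union {S, A, B, C, F}; ε-closure = {S, A, B, C, E, F}.
Read 'y': S→{S, B}, A→∅, B→{A}, C→{A, E}, E→{A, C, E}, F→{B, C}; now {S, A, B, C, E}.
Read 'x': S→{A}, A→{S, B, C, F}, B→∅, C→∅, E→{B}; union {S, A, B, C, F}; ε-closure = {S, A, B, C, E, F}.
Read 'y': S→{S, B}, A→∅, B→{A}, C→{A, E}, E→{A, C, E}, F→{B, C}; now {S, A, B, C, E}.
State F is not in {S, A, B, C, E}.

No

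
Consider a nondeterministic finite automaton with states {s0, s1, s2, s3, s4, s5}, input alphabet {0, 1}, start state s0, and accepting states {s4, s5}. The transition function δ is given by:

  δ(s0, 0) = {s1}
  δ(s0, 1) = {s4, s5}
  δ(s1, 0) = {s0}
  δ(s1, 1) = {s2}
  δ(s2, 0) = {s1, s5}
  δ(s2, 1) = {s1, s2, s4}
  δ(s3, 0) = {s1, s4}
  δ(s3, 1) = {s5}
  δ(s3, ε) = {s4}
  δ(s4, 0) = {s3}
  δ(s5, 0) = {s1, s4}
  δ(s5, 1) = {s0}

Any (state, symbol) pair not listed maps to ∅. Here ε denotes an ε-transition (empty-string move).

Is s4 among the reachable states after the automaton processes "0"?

Start in {s0}.
Read '0': {s0} → {s1}.
State s4 is not in {s1}.

No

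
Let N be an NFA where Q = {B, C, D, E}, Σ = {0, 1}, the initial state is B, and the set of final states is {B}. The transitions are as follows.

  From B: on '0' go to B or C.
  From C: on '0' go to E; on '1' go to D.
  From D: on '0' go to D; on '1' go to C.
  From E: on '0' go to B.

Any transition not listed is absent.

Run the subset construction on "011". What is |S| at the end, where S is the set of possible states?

Start in {B}.
Read '0': {B} → {B, C}.
Read '1': {B, C} → {D}.
Read '1': {D} → {C}.
That set has 1 state.

1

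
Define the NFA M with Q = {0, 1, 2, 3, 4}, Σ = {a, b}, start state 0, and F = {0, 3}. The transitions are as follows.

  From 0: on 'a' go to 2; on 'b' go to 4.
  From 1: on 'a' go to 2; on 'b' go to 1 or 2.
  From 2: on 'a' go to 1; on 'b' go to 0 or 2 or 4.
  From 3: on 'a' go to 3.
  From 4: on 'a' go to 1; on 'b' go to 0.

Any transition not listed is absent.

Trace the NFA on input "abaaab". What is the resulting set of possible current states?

{0, 1, 2, 4}

Start in {0}.
Read 'a': {0} → {2}.
Read 'b': {2} → {0, 2, 4}.
Read 'a': {0, 2, 4} → {1, 2}.
Read 'a': {1, 2} → {1, 2}.
Read 'a': {1, 2} → {1, 2}.
Read 'b': {1, 2} → {0, 1, 2, 4}.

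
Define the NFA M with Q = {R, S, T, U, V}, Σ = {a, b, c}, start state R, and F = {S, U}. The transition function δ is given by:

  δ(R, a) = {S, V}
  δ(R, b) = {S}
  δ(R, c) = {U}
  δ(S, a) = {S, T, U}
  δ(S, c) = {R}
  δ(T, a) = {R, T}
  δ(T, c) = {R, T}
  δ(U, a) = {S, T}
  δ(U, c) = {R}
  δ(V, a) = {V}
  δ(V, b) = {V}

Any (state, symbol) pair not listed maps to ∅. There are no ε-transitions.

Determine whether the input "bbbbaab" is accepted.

No

Start in {R}.
Read 'b': {R} → {S}.
Read 'b': {S} → ∅.
The set is empty and remains empty for the remaining 5 symbols.
The final set ∅ contains no accepting state.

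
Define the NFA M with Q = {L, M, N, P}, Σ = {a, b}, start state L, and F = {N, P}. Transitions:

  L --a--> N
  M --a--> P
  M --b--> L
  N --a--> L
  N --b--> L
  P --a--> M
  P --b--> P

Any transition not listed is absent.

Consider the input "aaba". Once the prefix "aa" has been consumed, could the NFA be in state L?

Yes

Start in {L}.
Read 'a': {L} → {N}.
Read 'a': {N} → {L}.
State L is in {L}.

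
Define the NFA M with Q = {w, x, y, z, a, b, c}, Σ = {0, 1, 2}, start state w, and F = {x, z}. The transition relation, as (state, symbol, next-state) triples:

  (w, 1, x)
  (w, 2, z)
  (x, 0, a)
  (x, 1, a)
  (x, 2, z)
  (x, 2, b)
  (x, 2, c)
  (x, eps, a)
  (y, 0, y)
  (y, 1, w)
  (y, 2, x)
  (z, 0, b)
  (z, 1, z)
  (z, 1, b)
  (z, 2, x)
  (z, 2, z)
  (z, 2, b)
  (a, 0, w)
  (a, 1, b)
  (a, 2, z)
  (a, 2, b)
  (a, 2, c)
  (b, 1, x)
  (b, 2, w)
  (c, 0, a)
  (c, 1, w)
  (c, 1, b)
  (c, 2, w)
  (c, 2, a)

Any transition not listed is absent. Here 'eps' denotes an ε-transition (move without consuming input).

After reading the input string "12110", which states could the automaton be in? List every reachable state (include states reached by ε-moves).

{w, a, b}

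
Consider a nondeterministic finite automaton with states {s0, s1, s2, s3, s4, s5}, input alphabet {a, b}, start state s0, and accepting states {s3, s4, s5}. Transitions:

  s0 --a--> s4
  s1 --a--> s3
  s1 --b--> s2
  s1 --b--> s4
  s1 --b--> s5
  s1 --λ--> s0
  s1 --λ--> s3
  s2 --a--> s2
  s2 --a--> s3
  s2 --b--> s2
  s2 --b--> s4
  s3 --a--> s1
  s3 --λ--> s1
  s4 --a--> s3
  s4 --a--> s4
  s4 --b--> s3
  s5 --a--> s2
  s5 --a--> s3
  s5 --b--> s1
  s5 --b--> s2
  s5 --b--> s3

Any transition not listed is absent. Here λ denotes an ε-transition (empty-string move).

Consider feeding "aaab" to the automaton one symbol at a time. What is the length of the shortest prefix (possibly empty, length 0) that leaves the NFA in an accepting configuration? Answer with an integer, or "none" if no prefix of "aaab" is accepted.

1

Start in {s0}.
Read 'a': s0→{s4}; now {s4}.
None of the earlier sets intersect F, but {s4} does.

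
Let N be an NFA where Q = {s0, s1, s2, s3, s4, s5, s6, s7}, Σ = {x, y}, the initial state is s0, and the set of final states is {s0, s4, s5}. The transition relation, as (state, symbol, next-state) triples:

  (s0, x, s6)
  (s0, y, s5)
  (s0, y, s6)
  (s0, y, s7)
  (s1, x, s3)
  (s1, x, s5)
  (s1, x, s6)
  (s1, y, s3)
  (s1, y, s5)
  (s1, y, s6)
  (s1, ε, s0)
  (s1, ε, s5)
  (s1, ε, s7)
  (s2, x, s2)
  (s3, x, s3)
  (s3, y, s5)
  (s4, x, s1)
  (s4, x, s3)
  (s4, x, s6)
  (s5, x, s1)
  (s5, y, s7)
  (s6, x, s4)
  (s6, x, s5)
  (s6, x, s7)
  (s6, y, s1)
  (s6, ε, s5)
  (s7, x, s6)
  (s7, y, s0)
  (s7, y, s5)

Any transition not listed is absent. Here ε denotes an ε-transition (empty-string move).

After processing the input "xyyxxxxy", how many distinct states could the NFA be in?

Start in {s0}.
Read 'x': s0→{s6}; union {s6}; ε-closure = {s5, s6}.
Read 'y': s5→{s7}, s6→{s1}; union {s1, s7}; ε-closure = {s0, s1, s5, s7}.
Read 'y': s0→{s5, s6, s7}, s1→{s3, s5, s6}, s5→{s7}, s7→{s0, s5}; now {s0, s3, s5, s6, s7}.
Read 'x': s0→{s6}, s3→{s3}, s5→{s1}, s6→{s4, s5, s7}, s7→{s6}; union {s1, s3, s4, s5, s6, s7}; ε-closure = {s0, s1, s3, s4, s5, s6, s7}.
Read 'x': s0→{s6}, s1→{s3, s5, s6}, s3→{s3}, s4→{s1, s3, s6}, s5→{s1}, s6→{s4, s5, s7}, s7→{s6}; union {s1, s3, s4, s5, s6, s7}; ε-closure = {s0, s1, s3, s4, s5, s6, s7}.
Read 'x': s0→{s6}, s1→{s3, s5, s6}, s3→{s3}, s4→{s1, s3, s6}, s5→{s1}, s6→{s4, s5, s7}, s7→{s6}; union {s1, s3, s4, s5, s6, s7}; ε-closure = {s0, s1, s3, s4, s5, s6, s7}.
Read 'x': s0→{s6}, s1→{s3, s5, s6}, s3→{s3}, s4→{s1, s3, s6}, s5→{s1}, s6→{s4, s5, s7}, s7→{s6}; union {s1, s3, s4, s5, s6, s7}; ε-closure = {s0, s1, s3, s4, s5, s6, s7}.
Read 'y': s0→{s5, s6, s7}, s1→{s3, s5, s6}, s3→{s5}, s4→∅, s5→{s7}, s6→{s1}, s7→{s0, s5}; now {s0, s1, s3, s5, s6, s7}.
That set has 6 states.

6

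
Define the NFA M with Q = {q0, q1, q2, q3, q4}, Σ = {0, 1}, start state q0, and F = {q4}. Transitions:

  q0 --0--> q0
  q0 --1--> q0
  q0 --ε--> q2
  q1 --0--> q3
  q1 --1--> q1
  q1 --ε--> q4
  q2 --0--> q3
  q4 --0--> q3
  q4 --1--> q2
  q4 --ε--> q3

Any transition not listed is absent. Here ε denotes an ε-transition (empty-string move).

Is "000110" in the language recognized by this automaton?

Start: ε-closure({q0}) = {q0, q2}.
Read '0': q0→{q0}, q2→{q3}; union {q0, q3}; ε-closure = {q0, q2, q3}.
Read '0': q0→{q0}, q2→{q3}, q3→∅; union {q0, q3}; ε-closure = {q0, q2, q3}.
Read '0': q0→{q0}, q2→{q3}, q3→∅; union {q0, q3}; ε-closure = {q0, q2, q3}.
Read '1': q0→{q0}, q2→∅, q3→∅; union {q0}; ε-closure = {q0, q2}.
Read '1': q0→{q0}, q2→∅; union {q0}; ε-closure = {q0, q2}.
Read '0': q0→{q0}, q2→{q3}; union {q0, q3}; ε-closure = {q0, q2, q3}.
The final set {q0, q2, q3} contains no accepting state.

No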